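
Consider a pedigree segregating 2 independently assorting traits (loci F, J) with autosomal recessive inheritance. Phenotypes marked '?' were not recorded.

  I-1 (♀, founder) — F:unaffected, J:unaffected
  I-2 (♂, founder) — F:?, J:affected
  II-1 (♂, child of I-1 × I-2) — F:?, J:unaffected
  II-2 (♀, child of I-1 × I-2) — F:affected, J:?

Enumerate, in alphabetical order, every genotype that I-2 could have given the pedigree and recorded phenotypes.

I-2 ∈ {Ff jj, ff jj}

F/I-1 un ·: Ff
F/I-2 ? ·: Ff|ff
F/II-1 ? I-1×I-2: FF|Ff|ff
F/II-2 aff I-1×I-2: ff
⇒ F over [I-1,I-2,II-1,II-2]: 5 consistent
J/I-1 un ·: JJ|Jj
J/I-2 aff ·: jj
J/II-1 un I-1×I-2: Jj
J/II-2 ? I-1×I-2: Jj|jj
⇒ J over [I-1,I-2,II-1,II-2]: 3 consistent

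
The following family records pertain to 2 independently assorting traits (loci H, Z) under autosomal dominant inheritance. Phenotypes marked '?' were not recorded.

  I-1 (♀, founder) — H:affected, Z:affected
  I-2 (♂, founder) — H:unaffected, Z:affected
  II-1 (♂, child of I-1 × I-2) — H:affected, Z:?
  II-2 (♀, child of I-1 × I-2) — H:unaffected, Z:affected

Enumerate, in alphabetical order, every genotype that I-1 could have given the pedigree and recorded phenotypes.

H/I-1 aff ·: Hh
H/I-2 un ·: hh
H/II-1 aff I-1×I-2: Hh
H/II-2 un I-1×I-2: hh
⇒ H over [I-1,I-2,II-1,II-2]: 1 consistent
Z/I-1 aff ·: Zz|ZZ
Z/I-2 aff ·: Zz|ZZ
Z/II-1 ? I-1×I-2: zz|Zz|ZZ
Z/II-2 aff I-1×I-2: Zz|ZZ
⇒ Z over [I-1,I-2,II-1,II-2]: 15 consistent

I-1 ∈ {Hh ZZ, Hh Zz}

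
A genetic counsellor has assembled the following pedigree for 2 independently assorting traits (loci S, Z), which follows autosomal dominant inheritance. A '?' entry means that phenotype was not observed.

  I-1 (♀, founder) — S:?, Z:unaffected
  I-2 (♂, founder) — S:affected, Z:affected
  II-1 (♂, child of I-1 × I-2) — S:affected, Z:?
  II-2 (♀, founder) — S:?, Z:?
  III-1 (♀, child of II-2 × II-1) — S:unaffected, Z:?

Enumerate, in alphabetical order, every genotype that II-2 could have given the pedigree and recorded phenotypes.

S/I-1 ? ·: ss|Ss|SS
S/I-2 aff ·: Ss|SS
S/II-1 aff I-1×I-2: Ss
S/II-2 ? ·: ss|Ss
S/III-1 un II-2×II-1: ss
⇒ S over [I-1,I-2,II-1,II-2,III-1]: 10 consistent
Z/I-1 un ·: zz
Z/I-2 aff ·: Zz|ZZ
Z/II-1 ? I-1×I-2: zz|Zz
Z/II-2 ? ·: zz|Zz|ZZ
Z/III-1 ? II-2×II-1: zz|Zz|ZZ
⇒ Z over [I-1,I-2,II-1,II-2,III-1]: 18 consistent

II-2 ∈ {Ss ZZ, Ss Zz, Ss zz, ss ZZ, ss Zz, ss zz}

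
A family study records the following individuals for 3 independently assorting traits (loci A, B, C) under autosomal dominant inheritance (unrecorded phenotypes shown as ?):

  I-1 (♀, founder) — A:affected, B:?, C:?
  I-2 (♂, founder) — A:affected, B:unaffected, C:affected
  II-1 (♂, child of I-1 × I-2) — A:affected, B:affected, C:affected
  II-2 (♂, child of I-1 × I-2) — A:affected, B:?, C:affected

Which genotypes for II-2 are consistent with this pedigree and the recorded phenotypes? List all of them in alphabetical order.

A/I-1 aff ·: Aa|AA
A/I-2 aff ·: Aa|AA
A/II-1 aff I-1×I-2: Aa|AA
A/II-2 aff I-1×I-2: Aa|AA
⇒ A over [I-1,I-2,II-1,II-2]: 13 consistent
B/I-1 ? ·: Bb|BB
B/I-2 un ·: bb
B/II-1 aff I-1×I-2: Bb
B/II-2 ? I-1×I-2: bb|Bb
⇒ B over [I-1,I-2,II-1,II-2]: 3 consistent
C/I-1 ? ·: cc|Cc|CC
C/I-2 aff ·: Cc|CC
C/II-1 aff I-1×I-2: Cc|CC
C/II-2 aff I-1×I-2: Cc|CC
⇒ C over [I-1,I-2,II-1,II-2]: 15 consistent

II-2 ∈ {AA Bb CC, AA Bb Cc, AA bb CC, AA bb Cc, Aa Bb CC, Aa Bb Cc, Aa bb CC, Aa bb Cc}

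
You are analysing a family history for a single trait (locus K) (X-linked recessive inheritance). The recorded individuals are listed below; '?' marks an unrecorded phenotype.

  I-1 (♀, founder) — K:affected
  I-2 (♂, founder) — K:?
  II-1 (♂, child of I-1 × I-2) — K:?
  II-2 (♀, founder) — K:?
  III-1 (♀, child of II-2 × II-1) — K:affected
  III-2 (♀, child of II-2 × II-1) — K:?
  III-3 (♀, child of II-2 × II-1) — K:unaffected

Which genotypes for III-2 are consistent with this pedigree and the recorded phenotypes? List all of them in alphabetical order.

III-2 ∈ {X^KX^k, X^kX^k}

K/I-1 aff ·: X^kX^k
K/I-2 ? ·: X^KY|X^kY
K/II-1 ? I-1×I-2: X^kY
K/II-2 ? ·: X^KX^k
K/III-1 aff II-2×II-1: X^kX^k
K/III-2 ? II-2×II-1: X^KX^k|X^kX^k
K/III-3 un II-2×II-1: X^KX^k
⇒ K over [I-1,I-2,II-1,II-2,III-1,III-2,III-3]: 4 consistent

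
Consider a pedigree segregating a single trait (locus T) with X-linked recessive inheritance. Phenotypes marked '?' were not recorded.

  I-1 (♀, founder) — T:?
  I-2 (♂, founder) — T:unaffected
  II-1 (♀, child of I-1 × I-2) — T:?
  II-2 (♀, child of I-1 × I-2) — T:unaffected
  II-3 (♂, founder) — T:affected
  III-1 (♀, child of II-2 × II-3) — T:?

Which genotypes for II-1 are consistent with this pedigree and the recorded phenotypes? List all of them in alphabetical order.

T/I-1 ? ·: X^TX^T|X^TX^t|X^tX^t
T/I-2 un ·: X^TY
T/II-1 ? I-1×I-2: X^TX^T|X^TX^t
T/II-2 un I-1×I-2: X^TX^T|X^TX^t
T/II-3 aff ·: X^tY
T/III-1 ? II-2×II-3: X^TX^t|X^tX^t
⇒ T over [I-1,I-2,II-1,II-2,II-3,III-1]: 9 consistent

II-1 ∈ {X^TX^T, X^TX^t}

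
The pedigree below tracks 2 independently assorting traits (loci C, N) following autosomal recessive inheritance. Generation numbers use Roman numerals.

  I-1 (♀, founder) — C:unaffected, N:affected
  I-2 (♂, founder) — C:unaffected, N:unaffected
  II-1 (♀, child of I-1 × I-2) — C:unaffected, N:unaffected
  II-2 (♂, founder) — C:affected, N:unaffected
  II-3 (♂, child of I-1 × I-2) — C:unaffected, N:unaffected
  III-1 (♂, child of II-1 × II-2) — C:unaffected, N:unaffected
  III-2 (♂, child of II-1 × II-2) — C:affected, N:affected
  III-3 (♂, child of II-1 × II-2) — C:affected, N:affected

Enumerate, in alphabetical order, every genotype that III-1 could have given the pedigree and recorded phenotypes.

C/I-1 un ·: CC|Cc
C/I-2 un ·: CC|Cc
C/II-1 un I-1×I-2: Cc
C/II-2 aff ·: cc
C/II-3 un I-1×I-2: CC|Cc
C/III-1 un II-1×II-2: Cc
C/III-2 aff II-1×II-2: cc
C/III-3 aff II-1×II-2: cc
⇒ C over [I-1,I-2,II-1,II-2,II-3,III-1,III-2,III-3]: 6 consistent
N/I-1 aff ·: nn
N/I-2 un ·: NN|Nn
N/II-1 un I-1×I-2: Nn
N/II-2 un ·: Nn
N/II-3 un I-1×I-2: Nn
N/III-1 un II-1×II-2: NN|Nn
N/III-2 aff II-1×II-2: nn
N/III-3 aff II-1×II-2: nn
⇒ N over [I-1,I-2,II-1,II-2,II-3,III-1,III-2,III-3]: 4 consistent

III-1 ∈ {Cc NN, Cc Nn}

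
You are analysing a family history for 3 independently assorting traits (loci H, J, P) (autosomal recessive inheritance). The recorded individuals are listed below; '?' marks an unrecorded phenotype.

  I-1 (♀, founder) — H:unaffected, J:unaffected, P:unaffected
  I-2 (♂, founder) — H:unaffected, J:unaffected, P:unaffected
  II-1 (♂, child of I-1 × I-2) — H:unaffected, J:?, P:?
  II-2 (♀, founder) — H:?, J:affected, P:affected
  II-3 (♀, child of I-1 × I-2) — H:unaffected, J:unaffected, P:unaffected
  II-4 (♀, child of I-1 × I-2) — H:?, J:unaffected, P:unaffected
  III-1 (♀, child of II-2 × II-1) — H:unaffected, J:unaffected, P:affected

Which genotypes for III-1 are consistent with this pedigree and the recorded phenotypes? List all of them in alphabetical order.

III-1 ∈ {HH Jj pp, Hh Jj pp}

H/I-1 un ·: HH|Hh
H/I-2 un ·: HH|Hh
H/II-1 un I-1×I-2: HH|Hh
H/II-2 ? ·: HH|Hh|hh
H/II-3 un I-1×I-2: HH|Hh
H/II-4 ? I-1×I-2: HH|Hh|hh
H/III-1 un II-2×II-1: HH|Hh
⇒ H over [I-1,I-2,II-1,II-2,II-3,II-4,III-1]: 130 consistent
J/I-1 un ·: JJ|Jj
J/I-2 un ·: JJ|Jj
J/II-1 ? I-1×I-2: JJ|Jj
J/II-2 aff ·: jj
J/II-3 un I-1×I-2: JJ|Jj
J/II-4 un I-1×I-2: JJ|Jj
J/III-1 un II-2×II-1: Jj
⇒ J over [I-1,I-2,II-1,II-2,II-3,II-4,III-1]: 25 consistent
P/I-1 un ·: PP|Pp
P/I-2 un ·: PP|Pp
P/II-1 ? I-1×I-2: Pp|pp
P/II-2 aff ·: pp
P/II-3 un I-1×I-2: PP|Pp
P/II-4 un I-1×I-2: PP|Pp
P/III-1 aff II-2×II-1: pp
⇒ P over [I-1,I-2,II-1,II-2,II-3,II-4,III-1]: 16 consistent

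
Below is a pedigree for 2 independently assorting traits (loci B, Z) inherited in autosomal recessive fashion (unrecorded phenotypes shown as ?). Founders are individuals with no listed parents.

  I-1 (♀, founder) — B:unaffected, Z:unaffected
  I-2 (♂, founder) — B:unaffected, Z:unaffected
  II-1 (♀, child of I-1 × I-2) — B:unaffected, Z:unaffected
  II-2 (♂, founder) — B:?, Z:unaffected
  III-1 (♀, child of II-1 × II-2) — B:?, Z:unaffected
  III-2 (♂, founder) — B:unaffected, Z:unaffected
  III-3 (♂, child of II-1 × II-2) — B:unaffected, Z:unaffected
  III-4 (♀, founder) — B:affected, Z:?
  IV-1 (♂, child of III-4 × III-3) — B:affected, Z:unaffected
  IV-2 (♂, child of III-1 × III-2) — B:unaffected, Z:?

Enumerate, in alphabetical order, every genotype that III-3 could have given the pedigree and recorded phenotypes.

B/I-1 un ·: BB|Bb
B/I-2 un ·: BB|Bb
B/II-1 un I-1×I-2: BB|Bb
B/II-2 ? ·: BB|Bb|bb
B/III-1 ? II-1×II-2: BB|Bb|bb
B/III-2 un ·: BB|Bb
B/III-3 un II-1×II-2: Bb
B/III-4 aff ·: bb
B/IV-1 aff III-4×III-3: bb
B/IV-2 un III-1×III-2: BB|Bb
⇒ B over [I-1,I-2,II-1,II-2,III-1,III-2,III-3,III-4,IV-1,IV-2]: 110 consistent
Z/I-1 un ·: ZZ|Zz
Z/I-2 un ·: ZZ|Zz
Z/II-1 un I-1×I-2: ZZ|Zz
Z/II-2 un ·: ZZ|Zz
Z/III-1 un II-1×II-2: ZZ|Zz
Z/III-2 un ·: ZZ|Zz
Z/III-3 un II-1×II-2: ZZ|Zz
Z/III-4 ? ·: ZZ|Zz|zz
Z/IV-1 un III-4×III-3: ZZ|Zz
Z/IV-2 ? III-1×III-2: ZZ|Zz|zz
⇒ Z over [I-1,I-2,II-1,II-2,III-1,III-2,III-3,III-4,IV-1,IV-2]: 768 consistent

III-3 ∈ {Bb ZZ, Bb Zz}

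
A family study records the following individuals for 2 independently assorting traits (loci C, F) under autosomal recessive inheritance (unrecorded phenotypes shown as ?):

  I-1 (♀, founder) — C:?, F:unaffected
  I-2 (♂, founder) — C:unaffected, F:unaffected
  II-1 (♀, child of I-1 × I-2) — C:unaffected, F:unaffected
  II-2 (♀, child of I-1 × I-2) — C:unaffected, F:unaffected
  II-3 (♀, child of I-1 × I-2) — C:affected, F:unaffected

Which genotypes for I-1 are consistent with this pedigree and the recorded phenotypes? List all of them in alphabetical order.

I-1 ∈ {Cc FF, Cc Ff, cc FF, cc Ff}

C/I-1 ? ·: Cc|cc
C/I-2 un ·: Cc
C/II-1 un I-1×I-2: CC|Cc
C/II-2 un I-1×I-2: CC|Cc
C/II-3 aff I-1×I-2: cc
⇒ C over [I-1,I-2,II-1,II-2,II-3]: 5 consistent
F/I-1 un ·: FF|Ff
F/I-2 un ·: FF|Ff
F/II-1 un I-1×I-2: FF|Ff
F/II-2 un I-1×I-2: FF|Ff
F/II-3 un I-1×I-2: FF|Ff
⇒ F over [I-1,I-2,II-1,II-2,II-3]: 25 consistent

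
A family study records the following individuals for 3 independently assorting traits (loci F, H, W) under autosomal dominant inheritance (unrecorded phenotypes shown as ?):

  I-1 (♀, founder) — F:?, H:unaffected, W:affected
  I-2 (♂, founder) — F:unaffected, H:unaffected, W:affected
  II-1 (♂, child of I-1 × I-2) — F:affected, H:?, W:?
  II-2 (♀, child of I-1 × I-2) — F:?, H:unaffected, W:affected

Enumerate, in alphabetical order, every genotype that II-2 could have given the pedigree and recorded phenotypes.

II-2 ∈ {Ff hh WW, Ff hh Ww, ff hh WW, ff hh Ww}

F/I-1 ? ·: Ff|FF
F/I-2 un ·: ff
F/II-1 aff I-1×I-2: Ff
F/II-2 ? I-1×I-2: ff|Ff
⇒ F over [I-1,I-2,II-1,II-2]: 3 consistent
H/I-1 un ·: hh
H/I-2 un ·: hh
H/II-1 ? I-1×I-2: hh
H/II-2 un I-1×I-2: hh
⇒ H over [I-1,I-2,II-1,II-2]: 1 consistent
W/I-1 aff ·: Ww|WW
W/I-2 aff ·: Ww|WW
W/II-1 ? I-1×I-2: ww|Ww|WW
W/II-2 aff I-1×I-2: Ww|WW
⇒ W over [I-1,I-2,II-1,II-2]: 15 consistent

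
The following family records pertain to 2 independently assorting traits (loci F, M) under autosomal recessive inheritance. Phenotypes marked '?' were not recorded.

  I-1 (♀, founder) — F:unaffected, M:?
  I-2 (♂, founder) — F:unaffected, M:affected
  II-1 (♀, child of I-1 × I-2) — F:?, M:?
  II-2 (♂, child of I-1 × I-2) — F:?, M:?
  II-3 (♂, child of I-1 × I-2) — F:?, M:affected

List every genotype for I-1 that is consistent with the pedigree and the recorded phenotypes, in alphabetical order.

I-1 ∈ {FF Mm, FF mm, Ff Mm, Ff mm}

F/I-1 un ·: FF|Ff
F/I-2 un ·: FF|Ff
F/II-1 ? I-1×I-2: FF|Ff|ff
F/II-2 ? I-1×I-2: FF|Ff|ff
F/II-3 ? I-1×I-2: FF|Ff|ff
⇒ F over [I-1,I-2,II-1,II-2,II-3]: 44 consistent
M/I-1 ? ·: Mm|mm
M/I-2 aff ·: mm
M/II-1 ? I-1×I-2: Mm|mm
M/II-2 ? I-1×I-2: Mm|mm
M/II-3 aff I-1×I-2: mm
⇒ M over [I-1,I-2,II-1,II-2,II-3]: 5 consistent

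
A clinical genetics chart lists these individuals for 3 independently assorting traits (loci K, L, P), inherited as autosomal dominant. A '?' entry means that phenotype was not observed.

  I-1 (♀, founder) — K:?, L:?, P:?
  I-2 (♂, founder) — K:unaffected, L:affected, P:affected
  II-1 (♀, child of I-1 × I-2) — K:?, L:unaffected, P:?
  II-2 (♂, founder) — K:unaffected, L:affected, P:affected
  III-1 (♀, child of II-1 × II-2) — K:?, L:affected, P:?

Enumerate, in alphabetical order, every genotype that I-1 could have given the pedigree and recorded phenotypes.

K/I-1 ? ·: kk|Kk|KK
K/I-2 un ·: kk
K/II-1 ? I-1×I-2: kk|Kk
K/II-2 un ·: kk
K/III-1 ? II-1×II-2: kk|Kk
⇒ K over [I-1,I-2,II-1,II-2,III-1]: 6 consistent
L/I-1 ? ·: ll|Ll
L/I-2 aff ·: Ll
L/II-1 un I-1×I-2: ll
L/II-2 aff ·: Ll|LL
L/III-1 aff II-1×II-2: Ll
⇒ L over [I-1,I-2,II-1,II-2,III-1]: 4 consistent
P/I-1 ? ·: pp|Pp|PP
P/I-2 aff ·: Pp|PP
P/II-1 ? I-1×I-2: pp|Pp|PP
P/II-2 aff ·: Pp|PP
P/III-1 ? II-1×II-2: pp|Pp|PP
⇒ P over [I-1,I-2,II-1,II-2,III-1]: 43 consistent

I-1 ∈ {KK Ll PP, KK Ll Pp, KK Ll pp, KK ll PP, KK ll Pp, KK ll pp, Kk Ll PP, Kk Ll Pp, Kk Ll pp, Kk ll PP, Kk ll Pp, Kk ll pp, kk Ll PP, kk Ll Pp, kk Ll pp, kk ll PP, kk ll Pp, kk ll pp}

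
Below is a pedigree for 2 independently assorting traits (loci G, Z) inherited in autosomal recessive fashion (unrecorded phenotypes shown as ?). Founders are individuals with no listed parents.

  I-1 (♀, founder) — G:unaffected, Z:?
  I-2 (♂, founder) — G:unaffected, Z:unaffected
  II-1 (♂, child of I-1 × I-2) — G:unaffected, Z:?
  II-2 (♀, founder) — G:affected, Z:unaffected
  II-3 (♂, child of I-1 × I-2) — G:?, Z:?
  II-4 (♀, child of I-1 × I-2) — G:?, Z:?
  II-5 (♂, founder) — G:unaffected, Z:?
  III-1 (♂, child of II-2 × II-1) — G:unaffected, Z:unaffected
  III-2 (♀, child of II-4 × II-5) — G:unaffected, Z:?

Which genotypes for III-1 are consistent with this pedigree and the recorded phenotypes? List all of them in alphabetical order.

G/I-1 un ·: GG|Gg
G/I-2 un ·: GG|Gg
G/II-1 un I-1×I-2: GG|Gg
G/II-2 aff ·: gg
G/II-3 ? I-1×I-2: GG|Gg|gg
G/II-4 ? I-1×I-2: GG|Gg|gg
G/II-5 un ·: GG|Gg
G/III-1 un II-2×II-1: Gg
G/III-2 un II-4×II-5: GG|Gg
⇒ G over [I-1,I-2,II-1,II-2,II-3,II-4,II-5,III-1,III-2]: 113 consistent
Z/I-1 ? ·: ZZ|Zz|zz
Z/I-2 un ·: ZZ|Zz
Z/II-1 ? I-1×I-2: ZZ|Zz|zz
Z/II-2 un ·: ZZ|Zz
Z/II-3 ? I-1×I-2: ZZ|Zz|zz
Z/II-4 ? I-1×I-2: ZZ|Zz|zz
Z/II-5 ? ·: ZZ|Zz|zz
Z/III-1 un II-2×II-1: ZZ|Zz
Z/III-2 ? II-4×II-5: ZZ|Zz|zz
⇒ Z over [I-1,I-2,II-1,II-2,II-3,II-4,II-5,III-1,III-2]: 885 consistent

III-1 ∈ {Gg ZZ, Gg Zz}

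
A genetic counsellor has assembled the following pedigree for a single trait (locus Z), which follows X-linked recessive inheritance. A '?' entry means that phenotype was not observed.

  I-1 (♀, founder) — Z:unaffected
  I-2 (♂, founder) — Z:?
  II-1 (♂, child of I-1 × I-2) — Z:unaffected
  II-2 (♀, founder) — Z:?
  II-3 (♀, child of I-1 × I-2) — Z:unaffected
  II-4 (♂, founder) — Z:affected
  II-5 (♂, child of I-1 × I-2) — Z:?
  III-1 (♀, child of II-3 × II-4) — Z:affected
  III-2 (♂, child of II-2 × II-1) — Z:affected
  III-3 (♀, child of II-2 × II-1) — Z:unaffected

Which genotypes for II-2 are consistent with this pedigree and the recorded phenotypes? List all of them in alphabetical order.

Z/I-1 un ·: X^ZX^Z|X^ZX^z
Z/I-2 ? ·: X^ZY|X^zY
Z/II-1 un I-1×I-2: X^ZY
Z/II-2 ? ·: X^ZX^z|X^zX^z
Z/II-3 un I-1×I-2: X^ZX^z
Z/II-4 aff ·: X^zY
Z/II-5 ? I-1×I-2: X^ZY|X^zY
Z/III-1 aff II-3×II-4: X^zX^z
Z/III-2 aff II-2×II-1: X^zY
Z/III-3 un II-2×II-1: X^ZX^Z|X^ZX^z
⇒ Z over [I-1,I-2,II-1,II-2,II-3,II-4,II-5,III-1,III-2,III-3]: 15 consistent

II-2 ∈ {X^ZX^z, X^zX^z}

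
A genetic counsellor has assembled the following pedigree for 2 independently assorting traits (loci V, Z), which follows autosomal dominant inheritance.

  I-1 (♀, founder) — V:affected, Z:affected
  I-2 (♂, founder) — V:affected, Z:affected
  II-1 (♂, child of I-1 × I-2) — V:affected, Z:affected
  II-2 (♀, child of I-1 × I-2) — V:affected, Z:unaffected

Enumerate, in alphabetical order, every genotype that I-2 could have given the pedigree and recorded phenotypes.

V/I-1 aff ·: Vv|VV
V/I-2 aff ·: Vv|VV
V/II-1 aff I-1×I-2: Vv|VV
V/II-2 aff I-1×I-2: Vv|VV
⇒ V over [I-1,I-2,II-1,II-2]: 13 consistent
Z/I-1 aff ·: Zz
Z/I-2 aff ·: Zz
Z/II-1 aff I-1×I-2: Zz|ZZ
Z/II-2 un I-1×I-2: zz
⇒ Z over [I-1,I-2,II-1,II-2]: 2 consistent

I-2 ∈ {VV Zz, Vv Zz}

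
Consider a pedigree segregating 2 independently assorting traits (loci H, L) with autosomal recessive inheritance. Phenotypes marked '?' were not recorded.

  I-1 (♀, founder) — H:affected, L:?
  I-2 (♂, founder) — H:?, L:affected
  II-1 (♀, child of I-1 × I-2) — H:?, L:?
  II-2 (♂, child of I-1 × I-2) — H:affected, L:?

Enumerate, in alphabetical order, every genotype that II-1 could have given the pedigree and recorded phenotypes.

II-1 ∈ {Hh Ll, Hh ll, hh Ll, hh ll}

H/I-1 aff ·: hh
H/I-2 ? ·: Hh|hh
H/II-1 ? I-1×I-2: Hh|hh
H/II-2 aff I-1×I-2: hh
⇒ H over [I-1,I-2,II-1,II-2]: 3 consistent
L/I-1 ? ·: LL|Ll|ll
L/I-2 aff ·: ll
L/II-1 ? I-1×I-2: Ll|ll
L/II-2 ? I-1×I-2: Ll|ll
⇒ L over [I-1,I-2,II-1,II-2]: 6 consistent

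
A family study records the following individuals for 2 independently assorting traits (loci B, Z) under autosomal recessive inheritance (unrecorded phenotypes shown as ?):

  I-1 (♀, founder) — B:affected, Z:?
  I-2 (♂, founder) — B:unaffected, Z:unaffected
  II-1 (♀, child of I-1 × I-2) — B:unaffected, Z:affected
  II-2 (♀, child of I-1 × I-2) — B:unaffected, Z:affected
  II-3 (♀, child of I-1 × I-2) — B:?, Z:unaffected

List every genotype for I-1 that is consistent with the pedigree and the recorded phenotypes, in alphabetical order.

B/I-1 aff ·: bb
B/I-2 un ·: BB|Bb
B/II-1 un I-1×I-2: Bb
B/II-2 un I-1×I-2: Bb
B/II-3 ? I-1×I-2: Bb|bb
⇒ B over [I-1,I-2,II-1,II-2,II-3]: 3 consistent
Z/I-1 ? ·: Zz|zz
Z/I-2 un ·: Zz
Z/II-1 aff I-1×I-2: zz
Z/II-2 aff I-1×I-2: zz
Z/II-3 un I-1×I-2: ZZ|Zz
⇒ Z over [I-1,I-2,II-1,II-2,II-3]: 3 consistent

I-1 ∈ {bb Zz, bb zz}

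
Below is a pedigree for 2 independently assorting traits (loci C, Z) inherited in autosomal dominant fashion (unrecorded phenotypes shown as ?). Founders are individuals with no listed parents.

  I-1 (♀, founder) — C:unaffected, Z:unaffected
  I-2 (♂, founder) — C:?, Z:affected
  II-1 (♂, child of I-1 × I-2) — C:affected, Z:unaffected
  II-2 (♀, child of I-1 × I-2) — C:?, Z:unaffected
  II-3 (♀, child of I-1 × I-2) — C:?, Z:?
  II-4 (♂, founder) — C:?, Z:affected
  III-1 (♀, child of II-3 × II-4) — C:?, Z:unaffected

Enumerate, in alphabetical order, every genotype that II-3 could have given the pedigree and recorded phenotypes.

II-3 ∈ {Cc Zz, Cc zz, cc Zz, cc zz}

C/I-1 un ·: cc
C/I-2 ? ·: Cc|CC
C/II-1 aff I-1×I-2: Cc
C/II-2 ? I-1×I-2: cc|Cc
C/II-3 ? I-1×I-2: cc|Cc
C/II-4 ? ·: cc|Cc|CC
C/III-1 ? II-3×II-4: cc|Cc|CC
⇒ C over [I-1,I-2,II-1,II-2,II-3,II-4,III-1]: 29 consistent
Z/I-1 un ·: zz
Z/I-2 aff ·: Zz
Z/II-1 un I-1×I-2: zz
Z/II-2 un I-1×I-2: zz
Z/II-3 ? I-1×I-2: zz|Zz
Z/II-4 aff ·: Zz
Z/III-1 un II-3×II-4: zz
⇒ Z over [I-1,I-2,II-1,II-2,II-3,II-4,III-1]: 2 consistent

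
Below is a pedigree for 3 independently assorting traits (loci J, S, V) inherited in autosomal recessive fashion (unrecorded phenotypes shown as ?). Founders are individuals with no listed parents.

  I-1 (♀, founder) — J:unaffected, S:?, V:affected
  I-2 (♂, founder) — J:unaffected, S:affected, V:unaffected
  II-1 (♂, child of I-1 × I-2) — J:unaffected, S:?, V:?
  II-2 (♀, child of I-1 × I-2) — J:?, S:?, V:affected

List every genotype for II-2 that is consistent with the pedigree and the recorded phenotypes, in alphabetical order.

II-2 ∈ {JJ Ss vv, JJ ss vv, Jj Ss vv, Jj ss vv, jj Ss vv, jj ss vv}

J/I-1 un ·: JJ|Jj
J/I-2 un ·: JJ|Jj
J/II-1 un I-1×I-2: JJ|Jj
J/II-2 ? I-1×I-2: JJ|Jj|jj
⇒ J over [I-1,I-2,II-1,II-2]: 15 consistent
S/I-1 ? ·: SS|Ss|ss
S/I-2 aff ·: ss
S/II-1 ? I-1×I-2: Ss|ss
S/II-2 ? I-1×I-2: Ss|ss
⇒ S over [I-1,I-2,II-1,II-2]: 6 consistent
V/I-1 aff ·: vv
V/I-2 un ·: Vv
V/II-1 ? I-1×I-2: Vv|vv
V/II-2 aff I-1×I-2: vv
⇒ V over [I-1,I-2,II-1,II-2]: 2 consistent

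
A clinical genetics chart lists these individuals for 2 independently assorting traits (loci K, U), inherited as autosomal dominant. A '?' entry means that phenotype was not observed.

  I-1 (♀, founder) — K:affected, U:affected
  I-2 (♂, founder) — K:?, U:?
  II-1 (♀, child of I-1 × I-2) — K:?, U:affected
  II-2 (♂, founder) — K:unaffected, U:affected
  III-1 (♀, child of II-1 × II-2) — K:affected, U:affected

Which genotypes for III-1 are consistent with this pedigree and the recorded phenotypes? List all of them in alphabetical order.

K/I-1 aff ·: Kk|KK
K/I-2 ? ·: kk|Kk|KK
K/II-1 ? I-1×I-2: Kk|KK
K/II-2 un ·: kk
K/III-1 aff II-1×II-2: Kk
⇒ K over [I-1,I-2,II-1,II-2,III-1]: 9 consistent
U/I-1 aff ·: Uu|UU
U/I-2 ? ·: uu|Uu|UU
U/II-1 aff I-1×I-2: Uu|UU
U/II-2 aff ·: Uu|UU
U/III-1 aff II-1×II-2: Uu|UU
⇒ U over [I-1,I-2,II-1,II-2,III-1]: 32 consistent

III-1 ∈ {Kk UU, Kk Uu}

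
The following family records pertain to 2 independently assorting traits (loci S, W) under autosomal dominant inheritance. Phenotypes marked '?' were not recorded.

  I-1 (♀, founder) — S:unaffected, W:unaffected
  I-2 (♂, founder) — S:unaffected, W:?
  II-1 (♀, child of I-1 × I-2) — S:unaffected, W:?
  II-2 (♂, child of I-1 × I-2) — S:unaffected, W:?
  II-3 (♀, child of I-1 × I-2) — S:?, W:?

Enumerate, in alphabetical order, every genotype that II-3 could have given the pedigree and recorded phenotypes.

II-3 ∈ {ss Ww, ss ww}

S/I-1 un ·: ss
S/I-2 un ·: ss
S/II-1 un I-1×I-2: ss
S/II-2 un I-1×I-2: ss
S/II-3 ? I-1×I-2: ss
⇒ S over [I-1,I-2,II-1,II-2,II-3]: 1 consistent
W/I-1 un ·: ww
W/I-2 ? ·: ww|Ww|WW
W/II-1 ? I-1×I-2: ww|Ww
W/II-2 ? I-1×I-2: ww|Ww
W/II-3 ? I-1×I-2: ww|Ww
⇒ W over [I-1,I-2,II-1,II-2,II-3]: 10 consistent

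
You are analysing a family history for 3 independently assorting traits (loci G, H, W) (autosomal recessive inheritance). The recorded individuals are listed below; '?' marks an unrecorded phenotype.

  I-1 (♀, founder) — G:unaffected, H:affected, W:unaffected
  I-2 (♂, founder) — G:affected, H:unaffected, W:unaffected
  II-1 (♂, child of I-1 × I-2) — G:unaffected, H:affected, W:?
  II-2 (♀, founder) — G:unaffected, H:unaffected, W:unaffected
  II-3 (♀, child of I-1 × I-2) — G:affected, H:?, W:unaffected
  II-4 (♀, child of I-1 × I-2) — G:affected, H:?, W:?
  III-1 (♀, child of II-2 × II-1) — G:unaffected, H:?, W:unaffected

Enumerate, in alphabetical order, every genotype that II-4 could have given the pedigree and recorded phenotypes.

II-4 ∈ {gg Hh WW, gg Hh Ww, gg Hh ww, gg hh WW, gg hh Ww, gg hh ww}

G/I-1 un ·: Gg
G/I-2 aff ·: gg
G/II-1 un I-1×I-2: Gg
G/II-2 un ·: GG|Gg
G/II-3 aff I-1×I-2: gg
G/II-4 aff I-1×I-2: gg
G/III-1 un II-2×II-1: GG|Gg
⇒ G over [I-1,I-2,II-1,II-2,II-3,II-4,III-1]: 4 consistent
H/I-1 aff ·: hh
H/I-2 un ·: Hh
H/II-1 aff I-1×I-2: hh
H/II-2 un ·: HH|Hh
H/II-3 ? I-1×I-2: Hh|hh
H/II-4 ? I-1×I-2: Hh|hh
H/III-1 ? II-2×II-1: Hh|hh
⇒ H over [I-1,I-2,II-1,II-2,II-3,II-4,III-1]: 12 consistent
W/I-1 un ·: WW|Ww
W/I-2 un ·: WW|Ww
W/II-1 ? I-1×I-2: WW|Ww|ww
W/II-2 un ·: WW|Ww
W/II-3 un I-1×I-2: WW|Ww
W/II-4 ? I-1×I-2: WW|Ww|ww
W/III-1 un II-2×II-1: WW|Ww
⇒ W over [I-1,I-2,II-1,II-2,II-3,II-4,III-1]: 113 consistent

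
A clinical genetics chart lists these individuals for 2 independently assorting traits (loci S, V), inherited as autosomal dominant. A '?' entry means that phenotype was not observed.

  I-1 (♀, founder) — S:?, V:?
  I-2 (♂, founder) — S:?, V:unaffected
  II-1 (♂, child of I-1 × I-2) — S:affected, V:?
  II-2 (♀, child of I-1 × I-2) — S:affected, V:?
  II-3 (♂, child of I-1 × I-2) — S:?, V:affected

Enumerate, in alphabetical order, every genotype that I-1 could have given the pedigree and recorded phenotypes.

S/I-1 ? ·: ss|Ss|SS
S/I-2 ? ·: ss|Ss|SS
S/II-1 aff I-1×I-2: Ss|SS
S/II-2 aff I-1×I-2: Ss|SS
S/II-3 ? I-1×I-2: ss|Ss|SS
⇒ S over [I-1,I-2,II-1,II-2,II-3]: 35 consistent
V/I-1 ? ·: Vv|VV
V/I-2 un ·: vv
V/II-1 ? I-1×I-2: vv|Vv
V/II-2 ? I-1×I-2: vv|Vv
V/II-3 aff I-1×I-2: Vv
⇒ V over [I-1,I-2,II-1,II-2,II-3]: 5 consistent

I-1 ∈ {SS VV, SS Vv, Ss VV, Ss Vv, ss VV, ss Vv}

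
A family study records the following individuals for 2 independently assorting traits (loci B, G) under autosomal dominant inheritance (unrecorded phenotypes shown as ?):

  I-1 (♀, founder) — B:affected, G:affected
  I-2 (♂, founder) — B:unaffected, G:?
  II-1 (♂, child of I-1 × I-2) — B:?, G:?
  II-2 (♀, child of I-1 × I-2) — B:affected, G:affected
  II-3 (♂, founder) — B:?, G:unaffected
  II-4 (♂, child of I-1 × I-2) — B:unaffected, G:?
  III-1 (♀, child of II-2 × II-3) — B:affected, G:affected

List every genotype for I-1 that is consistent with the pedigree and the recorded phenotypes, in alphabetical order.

B/I-1 aff ·: Bb
B/I-2 un ·: bb
B/II-1 ? I-1×I-2: bb|Bb
B/II-2 aff I-1×I-2: Bb
B/II-3 ? ·: bb|Bb|BB
B/II-4 un I-1×I-2: bb
B/III-1 aff II-2×II-3: Bb|BB
⇒ B over [I-1,I-2,II-1,II-2,II-3,II-4,III-1]: 10 consistent
G/I-1 aff ·: Gg|GG
G/I-2 ? ·: gg|Gg|GG
G/II-1 ? I-1×I-2: gg|Gg|GG
G/II-2 aff I-1×I-2: Gg|GG
G/II-3 un ·: gg
G/II-4 ? I-1×I-2: gg|Gg|GG
G/III-1 aff II-2×II-3: Gg
⇒ G over [I-1,I-2,II-1,II-2,II-3,II-4,III-1]: 40 consistent

I-1 ∈ {Bb GG, Bb Gg}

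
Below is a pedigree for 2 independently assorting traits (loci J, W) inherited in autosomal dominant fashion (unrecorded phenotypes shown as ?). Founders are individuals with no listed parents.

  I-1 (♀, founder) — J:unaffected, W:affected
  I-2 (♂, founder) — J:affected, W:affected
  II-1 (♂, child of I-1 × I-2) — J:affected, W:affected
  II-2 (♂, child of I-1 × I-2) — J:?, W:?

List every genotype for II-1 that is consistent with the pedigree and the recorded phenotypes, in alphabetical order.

J/I-1 un ·: jj
J/I-2 aff ·: Jj|JJ
J/II-1 aff I-1×I-2: Jj
J/II-2 ? I-1×I-2: jj|Jj
⇒ J over [I-1,I-2,II-1,II-2]: 3 consistent
W/I-1 aff ·: Ww|WW
W/I-2 aff ·: Ww|WW
W/II-1 aff I-1×I-2: Ww|WW
W/II-2 ? I-1×I-2: ww|Ww|WW
⇒ W over [I-1,I-2,II-1,II-2]: 15 consistent

II-1 ∈ {Jj WW, Jj Ww}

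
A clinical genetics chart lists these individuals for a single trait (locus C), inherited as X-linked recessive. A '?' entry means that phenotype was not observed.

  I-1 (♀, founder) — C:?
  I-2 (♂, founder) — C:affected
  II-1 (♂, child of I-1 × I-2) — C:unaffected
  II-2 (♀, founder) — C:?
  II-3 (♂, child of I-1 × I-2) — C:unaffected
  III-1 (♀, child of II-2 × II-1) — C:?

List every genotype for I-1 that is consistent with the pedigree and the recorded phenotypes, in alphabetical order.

I-1 ∈ {X^CX^C, X^CX^c}

C/I-1 ? ·: X^CX^C|X^CX^c
C/I-2 aff ·: X^cY
C/II-1 un I-1×I-2: X^CY
C/II-2 ? ·: X^CX^C|X^CX^c|X^cX^c
C/II-3 un I-1×I-2: X^CY
C/III-1 ? II-2×II-1: X^CX^C|X^CX^c
⇒ C over [I-1,I-2,II-1,II-2,II-3,III-1]: 8 consistent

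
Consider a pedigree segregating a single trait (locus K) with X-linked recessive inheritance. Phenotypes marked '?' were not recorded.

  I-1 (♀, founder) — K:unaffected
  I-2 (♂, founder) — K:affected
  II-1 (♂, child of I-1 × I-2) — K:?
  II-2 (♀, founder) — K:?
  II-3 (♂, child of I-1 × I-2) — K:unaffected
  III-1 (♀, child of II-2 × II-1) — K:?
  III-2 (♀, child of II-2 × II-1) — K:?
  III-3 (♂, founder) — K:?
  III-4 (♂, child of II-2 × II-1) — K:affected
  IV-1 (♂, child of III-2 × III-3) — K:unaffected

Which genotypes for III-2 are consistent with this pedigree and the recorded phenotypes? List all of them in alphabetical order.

III-2 ∈ {X^KX^K, X^KX^k}

K/I-1 un ·: X^KX^K|X^KX^k
K/I-2 aff ·: X^kY
K/II-1 ? I-1×I-2: X^KY|X^kY
K/II-2 ? ·: X^KX^k|X^kX^k
K/II-3 un I-1×I-2: X^KY
K/III-1 ? II-2×II-1: X^KX^K|X^KX^k|X^kX^k
K/III-2 ? II-2×II-1: X^KX^K|X^KX^k
K/III-3 ? ·: X^KY|X^kY
K/III-4 aff II-2×II-1: X^kY
K/IV-1 un III-2×III-3: X^KY
⇒ K over [I-1,I-2,II-1,II-2,II-3,III-1,III-2,III-3,III-4,IV-1]: 24 consistent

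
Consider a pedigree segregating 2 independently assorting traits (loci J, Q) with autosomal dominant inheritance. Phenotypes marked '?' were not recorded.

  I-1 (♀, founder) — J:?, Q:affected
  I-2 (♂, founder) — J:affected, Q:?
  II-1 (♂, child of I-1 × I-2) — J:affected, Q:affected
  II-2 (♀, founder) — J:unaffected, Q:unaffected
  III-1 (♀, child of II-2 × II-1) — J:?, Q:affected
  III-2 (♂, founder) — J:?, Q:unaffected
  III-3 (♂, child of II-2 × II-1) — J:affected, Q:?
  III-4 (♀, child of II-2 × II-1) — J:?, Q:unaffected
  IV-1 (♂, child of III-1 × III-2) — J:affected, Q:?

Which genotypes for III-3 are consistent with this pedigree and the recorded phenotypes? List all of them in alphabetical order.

III-3 ∈ {Jj Qq, Jj qq}

J/I-1 ? ·: jj|Jj|JJ
J/I-2 aff ·: Jj|JJ
J/II-1 aff I-1×I-2: Jj|JJ
J/II-2 un ·: jj
J/III-1 ? II-2×II-1: jj|Jj
J/III-2 ? ·: jj|Jj|JJ
J/III-3 aff II-2×II-1: Jj
J/III-4 ? II-2×II-1: jj|Jj
J/IV-1 aff III-1×III-2: Jj|JJ
⇒ J over [I-1,I-2,II-1,II-2,III-1,III-2,III-3,III-4,IV-1]: 90 consistent
Q/I-1 aff ·: Qq|QQ
Q/I-2 ? ·: qq|Qq|QQ
Q/II-1 aff I-1×I-2: Qq
Q/II-2 un ·: qq
Q/III-1 aff II-2×II-1: Qq
Q/III-2 un ·: qq
Q/III-3 ? II-2×II-1: qq|Qq
Q/III-4 un II-2×II-1: qq
Q/IV-1 ? III-1×III-2: qq|Qq
⇒ Q over [I-1,I-2,II-1,II-2,III-1,III-2,III-3,III-4,IV-1]: 20 consistent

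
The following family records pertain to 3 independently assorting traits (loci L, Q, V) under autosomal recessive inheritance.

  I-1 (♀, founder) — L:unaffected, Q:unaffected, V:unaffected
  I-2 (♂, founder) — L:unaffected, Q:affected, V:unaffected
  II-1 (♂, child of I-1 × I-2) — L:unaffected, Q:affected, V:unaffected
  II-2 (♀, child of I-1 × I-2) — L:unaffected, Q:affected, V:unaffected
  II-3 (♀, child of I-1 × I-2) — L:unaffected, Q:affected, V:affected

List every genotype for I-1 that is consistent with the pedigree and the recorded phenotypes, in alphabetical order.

I-1 ∈ {LL Qq Vv, Ll Qq Vv}

L/I-1 un ·: LL|Ll
L/I-2 un ·: LL|Ll
L/II-1 un I-1×I-2: LL|Ll
L/II-2 un I-1×I-2: LL|Ll
L/II-3 un I-1×I-2: LL|Ll
⇒ L over [I-1,I-2,II-1,II-2,II-3]: 25 consistent
Q/I-1 un ·: Qq
Q/I-2 aff ·: qq
Q/II-1 aff I-1×I-2: qq
Q/II-2 aff I-1×I-2: qq
Q/II-3 aff I-1×I-2: qq
⇒ Q over [I-1,I-2,II-1,II-2,II-3]: 1 consistent
V/I-1 un ·: Vv
V/I-2 un ·: Vv
V/II-1 un I-1×I-2: VV|Vv
V/II-2 un I-1×I-2: VV|Vv
V/II-3 aff I-1×I-2: vv
⇒ V over [I-1,I-2,II-1,II-2,II-3]: 4 consistent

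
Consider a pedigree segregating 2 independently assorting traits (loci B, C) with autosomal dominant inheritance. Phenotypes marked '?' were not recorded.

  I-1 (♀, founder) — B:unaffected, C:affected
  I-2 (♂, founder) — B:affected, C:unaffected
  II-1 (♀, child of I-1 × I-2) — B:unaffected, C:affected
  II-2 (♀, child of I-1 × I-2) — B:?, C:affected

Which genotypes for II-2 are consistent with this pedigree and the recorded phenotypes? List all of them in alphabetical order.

B/I-1 un ·: bb
B/I-2 aff ·: Bb
B/II-1 un I-1×I-2: bb
B/II-2 ? I-1×I-2: bb|Bb
⇒ B over [I-1,I-2,II-1,II-2]: 2 consistent
C/I-1 aff ·: Cc|CC
C/I-2 un ·: cc
C/II-1 aff I-1×I-2: Cc
C/II-2 aff I-1×I-2: Cc
⇒ C over [I-1,I-2,II-1,II-2]: 2 consistent

II-2 ∈ {Bb Cc, bb Cc}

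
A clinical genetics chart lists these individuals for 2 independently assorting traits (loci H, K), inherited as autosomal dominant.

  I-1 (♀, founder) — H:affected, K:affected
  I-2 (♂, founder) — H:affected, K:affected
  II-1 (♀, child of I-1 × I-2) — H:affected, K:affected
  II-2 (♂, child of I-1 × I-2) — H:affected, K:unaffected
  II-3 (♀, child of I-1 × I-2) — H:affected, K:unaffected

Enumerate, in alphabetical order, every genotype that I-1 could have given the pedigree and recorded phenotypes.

H/I-1 aff ·: Hh|HH
H/I-2 aff ·: Hh|HH
H/II-1 aff I-1×I-2: Hh|HH
H/II-2 aff I-1×I-2: Hh|HH
H/II-3 aff I-1×I-2: Hh|HH
⇒ H over [I-1,I-2,II-1,II-2,II-3]: 25 consistent
K/I-1 aff ·: Kk
K/I-2 aff ·: Kk
K/II-1 aff I-1×I-2: Kk|KK
K/II-2 un I-1×I-2: kk
K/II-3 un I-1×I-2: kk
⇒ K over [I-1,I-2,II-1,II-2,II-3]: 2 consistent

I-1 ∈ {HH Kk, Hh Kk}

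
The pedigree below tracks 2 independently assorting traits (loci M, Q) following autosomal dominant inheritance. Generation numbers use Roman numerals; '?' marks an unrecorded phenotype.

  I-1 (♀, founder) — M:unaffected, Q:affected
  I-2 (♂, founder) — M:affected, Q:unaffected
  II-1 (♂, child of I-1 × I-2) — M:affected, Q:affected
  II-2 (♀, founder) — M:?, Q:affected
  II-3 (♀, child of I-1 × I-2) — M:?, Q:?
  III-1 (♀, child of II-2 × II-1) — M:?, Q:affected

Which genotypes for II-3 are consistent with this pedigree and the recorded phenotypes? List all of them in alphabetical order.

M/I-1 un ·: mm
M/I-2 aff ·: Mm|MM
M/II-1 aff I-1×I-2: Mm
M/II-2 ? ·: mm|Mm|MM
M/II-3 ? I-1×I-2: mm|Mm
M/III-1 ? II-2×II-1: mm|Mm|MM
⇒ M over [I-1,I-2,II-1,II-2,II-3,III-1]: 21 consistent
Q/I-1 aff ·: Qq|QQ
Q/I-2 un ·: qq
Q/II-1 aff I-1×I-2: Qq
Q/II-2 aff ·: Qq|QQ
Q/II-3 ? I-1×I-2: qq|Qq
Q/III-1 aff II-2×II-1: Qq|QQ
⇒ Q over [I-1,I-2,II-1,II-2,II-3,III-1]: 12 consistent

II-3 ∈ {Mm Qq, Mm qq, mm Qq, mm qq}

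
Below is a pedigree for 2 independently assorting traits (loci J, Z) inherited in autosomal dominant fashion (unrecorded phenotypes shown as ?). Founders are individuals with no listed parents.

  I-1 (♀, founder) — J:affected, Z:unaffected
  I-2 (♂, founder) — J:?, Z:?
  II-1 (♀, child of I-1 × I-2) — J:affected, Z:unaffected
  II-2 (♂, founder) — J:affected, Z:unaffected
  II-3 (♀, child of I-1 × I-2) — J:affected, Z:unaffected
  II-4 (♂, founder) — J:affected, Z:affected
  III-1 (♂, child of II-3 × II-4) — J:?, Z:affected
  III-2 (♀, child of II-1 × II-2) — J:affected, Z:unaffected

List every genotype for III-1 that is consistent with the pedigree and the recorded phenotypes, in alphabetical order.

J/I-1 aff ·: Jj|JJ
J/I-2 ? ·: jj|Jj|JJ
J/II-1 aff I-1×I-2: Jj|JJ
J/II-2 aff ·: Jj|JJ
J/II-3 aff I-1×I-2: Jj|JJ
J/II-4 aff ·: Jj|JJ
J/III-1 ? II-3×II-4: jj|Jj|JJ
J/III-2 aff II-1×II-2: Jj|JJ
⇒ J over [I-1,I-2,II-1,II-2,II-3,II-4,III-1,III-2]: 217 consistent
Z/I-1 un ·: zz
Z/I-2 ? ·: zz|Zz
Z/II-1 un I-1×I-2: zz
Z/II-2 un ·: zz
Z/II-3 un I-1×I-2: zz
Z/II-4 aff ·: Zz|ZZ
Z/III-1 aff II-3×II-4: Zz
Z/III-2 un II-1×II-2: zz
⇒ Z over [I-1,I-2,II-1,II-2,II-3,II-4,III-1,III-2]: 4 consistent

III-1 ∈ {JJ Zz, Jj Zz, jj Zz}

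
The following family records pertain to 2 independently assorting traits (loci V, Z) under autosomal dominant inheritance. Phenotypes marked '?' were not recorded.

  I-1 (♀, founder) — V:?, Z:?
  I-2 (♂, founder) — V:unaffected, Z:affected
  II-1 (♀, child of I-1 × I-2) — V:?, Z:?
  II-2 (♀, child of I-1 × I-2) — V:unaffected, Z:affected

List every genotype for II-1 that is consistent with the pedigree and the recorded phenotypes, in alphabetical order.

II-1 ∈ {Vv ZZ, Vv Zz, Vv zz, vv ZZ, vv Zz, vv zz}

V/I-1 ? ·: vv|Vv
V/I-2 un ·: vv
V/II-1 ? I-1×I-2: vv|Vv
V/II-2 un I-1×I-2: vv
⇒ V over [I-1,I-2,II-1,II-2]: 3 consistent
Z/I-1 ? ·: zz|Zz|ZZ
Z/I-2 aff ·: Zz|ZZ
Z/II-1 ? I-1×I-2: zz|Zz|ZZ
Z/II-2 aff I-1×I-2: Zz|ZZ
⇒ Z over [I-1,I-2,II-1,II-2]: 18 consistent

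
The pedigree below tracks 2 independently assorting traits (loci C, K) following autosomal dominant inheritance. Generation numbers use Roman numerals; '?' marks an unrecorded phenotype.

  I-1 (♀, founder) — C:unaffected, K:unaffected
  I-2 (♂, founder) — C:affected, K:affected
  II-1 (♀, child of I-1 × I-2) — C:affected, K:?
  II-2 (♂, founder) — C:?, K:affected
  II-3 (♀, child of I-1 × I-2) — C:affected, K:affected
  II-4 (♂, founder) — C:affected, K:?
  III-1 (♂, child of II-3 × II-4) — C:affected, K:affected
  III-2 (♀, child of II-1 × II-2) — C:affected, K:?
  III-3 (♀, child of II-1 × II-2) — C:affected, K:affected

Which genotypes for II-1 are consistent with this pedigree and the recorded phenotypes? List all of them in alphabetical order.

C/I-1 un ·: cc
C/I-2 aff ·: Cc|CC
C/II-1 aff I-1×I-2: Cc
C/II-2 ? ·: cc|Cc|CC
C/II-3 aff I-1×I-2: Cc
C/II-4 aff ·: Cc|CC
C/III-1 aff II-3×II-4: Cc|CC
C/III-2 aff II-1×II-2: Cc|CC
C/III-3 aff II-1×II-2: Cc|CC
⇒ C over [I-1,I-2,II-1,II-2,II-3,II-4,III-1,III-2,III-3]: 72 consistent
K/I-1 un ·: kk
K/I-2 aff ·: Kk|KK
K/II-1 ? I-1×I-2: kk|Kk
K/II-2 aff ·: Kk|KK
K/II-3 aff I-1×I-2: Kk
K/II-4 ? ·: kk|Kk|KK
K/III-1 aff II-3×II-4: Kk|KK
K/III-2 ? II-1×II-2: kk|Kk|KK
K/III-3 aff II-1×II-2: Kk|KK
⇒ K over [I-1,I-2,II-1,II-2,II-3,II-4,III-1,III-2,III-3]: 115 consistent

II-1 ∈ {Cc Kk, Cc kk}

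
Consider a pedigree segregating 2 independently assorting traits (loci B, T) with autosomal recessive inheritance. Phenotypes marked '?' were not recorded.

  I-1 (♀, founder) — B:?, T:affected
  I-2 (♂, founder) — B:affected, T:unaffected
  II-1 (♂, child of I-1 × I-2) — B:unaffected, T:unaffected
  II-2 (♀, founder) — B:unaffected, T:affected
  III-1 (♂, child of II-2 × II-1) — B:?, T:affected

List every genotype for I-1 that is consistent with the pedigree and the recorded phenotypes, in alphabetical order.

I-1 ∈ {BB tt, Bb tt}

B/I-1 ? ·: BB|Bb
B/I-2 aff ·: bb
B/II-1 un I-1×I-2: Bb
B/II-2 un ·: BB|Bb
B/III-1 ? II-2×II-1: BB|Bb|bb
⇒ B over [I-1,I-2,II-1,II-2,III-1]: 10 consistent
T/I-1 aff ·: tt
T/I-2 un ·: TT|Tt
T/II-1 un I-1×I-2: Tt
T/II-2 aff ·: tt
T/III-1 aff II-2×II-1: tt
⇒ T over [I-1,I-2,II-1,II-2,III-1]: 2 consistent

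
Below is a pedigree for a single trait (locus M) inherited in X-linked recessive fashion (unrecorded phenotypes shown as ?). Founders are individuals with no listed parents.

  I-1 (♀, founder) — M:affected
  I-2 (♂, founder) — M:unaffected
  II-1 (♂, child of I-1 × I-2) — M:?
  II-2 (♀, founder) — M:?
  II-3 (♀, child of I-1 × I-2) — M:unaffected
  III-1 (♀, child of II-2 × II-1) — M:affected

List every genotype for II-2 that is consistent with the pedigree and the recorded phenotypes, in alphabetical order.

M/I-1 aff ·: X^mX^m
M/I-2 un ·: X^MY
M/II-1 ? I-1×I-2: X^mY
M/II-2 ? ·: X^MX^m|X^mX^m
M/II-3 un I-1×I-2: X^MX^m
M/III-1 aff II-2×II-1: X^mX^m
⇒ M over [I-1,I-2,II-1,II-2,II-3,III-1]: 2 consistent

II-2 ∈ {X^MX^m, X^mX^m}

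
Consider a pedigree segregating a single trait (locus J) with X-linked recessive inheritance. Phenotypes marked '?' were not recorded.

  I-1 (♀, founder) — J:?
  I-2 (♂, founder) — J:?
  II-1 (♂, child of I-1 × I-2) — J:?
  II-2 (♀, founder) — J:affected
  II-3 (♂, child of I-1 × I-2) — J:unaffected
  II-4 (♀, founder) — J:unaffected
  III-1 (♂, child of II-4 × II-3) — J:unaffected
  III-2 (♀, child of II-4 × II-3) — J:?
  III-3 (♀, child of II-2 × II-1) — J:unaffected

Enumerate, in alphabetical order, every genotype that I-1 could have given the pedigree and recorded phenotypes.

J/I-1 ? ·: X^JX^J|X^JX^j
J/I-2 ? ·: X^JY|X^jY
J/II-1 ? I-1×I-2: X^JY
J/II-2 aff ·: X^jX^j
J/II-3 un I-1×I-2: X^JY
J/II-4 un ·: X^JX^J|X^JX^j
J/III-1 un II-4×II-3: X^JY
J/III-2 ? II-4×II-3: X^JX^J|X^JX^j
J/III-3 un II-2×II-1: X^JX^j
⇒ J over [I-1,I-2,II-1,II-2,II-3,II-4,III-1,III-2,III-3]: 12 consistent

I-1 ∈ {X^JX^J, X^JX^j}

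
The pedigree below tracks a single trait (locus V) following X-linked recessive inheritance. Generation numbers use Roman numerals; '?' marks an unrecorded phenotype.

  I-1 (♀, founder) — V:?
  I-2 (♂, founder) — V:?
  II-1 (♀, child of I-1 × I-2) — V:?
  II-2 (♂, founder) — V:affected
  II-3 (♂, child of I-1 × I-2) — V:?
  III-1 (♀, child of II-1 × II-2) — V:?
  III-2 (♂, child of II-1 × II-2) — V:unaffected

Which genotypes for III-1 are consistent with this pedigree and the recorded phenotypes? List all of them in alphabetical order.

III-1 ∈ {X^VX^v, X^vX^v}

V/I-1 ? ·: X^VX^V|X^VX^v|X^vX^v
V/I-2 ? ·: X^VY|X^vY
V/II-1 ? I-1×I-2: X^VX^V|X^VX^v
V/II-2 aff ·: X^vY
V/II-3 ? I-1×I-2: X^VY|X^vY
V/III-1 ? II-1×II-2: X^VX^v|X^vX^v
V/III-2 un II-1×II-2: X^VY
⇒ V over [I-1,I-2,II-1,II-2,II-3,III-1,III-2]: 15 consistent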